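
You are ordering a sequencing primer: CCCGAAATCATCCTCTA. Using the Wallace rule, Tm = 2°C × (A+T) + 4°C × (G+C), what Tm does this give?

50°C

C=7, A=5, T=4, G=1
So N_AT = 9 and N_GC = 8.
Tm = 4·8 + 2·9 = 32 + 18 = 50°C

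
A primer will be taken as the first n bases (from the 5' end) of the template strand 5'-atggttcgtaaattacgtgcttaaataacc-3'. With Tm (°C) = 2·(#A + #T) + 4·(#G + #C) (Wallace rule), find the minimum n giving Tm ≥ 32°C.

First 11 bases: ATGGTTCGTAA → Tm = 30°C (< 32°C)
First 12 bases: ATGGTTCGTAAA → Tm = 32°C (≥ 32°C)
Since every base adds ≥2°C, Tm only increases with n, so the threshold is first crossed at n = 12.

n = 12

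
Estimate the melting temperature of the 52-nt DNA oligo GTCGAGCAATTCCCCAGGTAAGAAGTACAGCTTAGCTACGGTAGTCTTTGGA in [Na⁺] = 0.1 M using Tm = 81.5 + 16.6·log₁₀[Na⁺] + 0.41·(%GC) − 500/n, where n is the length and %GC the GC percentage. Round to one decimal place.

Length n = 52. Counting bases: T=13, A=14, C=11, G=14
G+C = 25, so %GC = 25/52 × 100 = 48.077%
Salt term: 16.6 × (-1) = -16.6
GC term: 0.41 × 48.077 = 19.712; length term: −500/52 = −9.615
Tm = 81.5 + (-16.6) + 19.712 − 9.615 = 74.997 → 75.0°C

75.0°C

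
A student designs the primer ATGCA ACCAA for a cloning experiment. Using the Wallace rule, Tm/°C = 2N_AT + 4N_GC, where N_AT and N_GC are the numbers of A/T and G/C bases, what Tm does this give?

Scanning the sequence gives T=1, A=5, C=3, G=1.
A+T = 6, G+C = 4
Tm = 2(6) + 4(4) = 12 + 16 = 28°C

28°C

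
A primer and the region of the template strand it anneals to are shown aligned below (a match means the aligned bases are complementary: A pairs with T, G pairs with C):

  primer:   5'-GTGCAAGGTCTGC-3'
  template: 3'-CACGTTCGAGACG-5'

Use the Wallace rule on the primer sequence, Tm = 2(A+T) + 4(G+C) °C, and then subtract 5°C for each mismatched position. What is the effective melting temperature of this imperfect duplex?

Primer base counts: A=2, T=3, G=5, C=3 → A+T=5, G+C=8
Perfect-match Tm = 2(5) + 4(8) = 10 + 32 = 42°C
Mismatches (positions where the bases are not complementary): 1 (at position 8)
Effective Tm = 42 − 1×5 = 42 − 5 = 37°C

37°C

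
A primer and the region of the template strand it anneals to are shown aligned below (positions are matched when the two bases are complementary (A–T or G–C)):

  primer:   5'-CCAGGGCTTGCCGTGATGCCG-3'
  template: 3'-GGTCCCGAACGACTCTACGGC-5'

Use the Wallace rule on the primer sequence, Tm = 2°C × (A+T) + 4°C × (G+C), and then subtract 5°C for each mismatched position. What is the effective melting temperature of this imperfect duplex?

62°C

Primer base counts: A=2, T=4, G=8, C=7 → A+T=6, G+C=15
Perfect-match Tm = 2(6) + 4(15) = 12 + 60 = 72°C
Mismatches (positions where the bases are not complementary): 2 (at positions 12, 14)
Effective Tm = 72 − 2×5 = 72 − 10 = 62°C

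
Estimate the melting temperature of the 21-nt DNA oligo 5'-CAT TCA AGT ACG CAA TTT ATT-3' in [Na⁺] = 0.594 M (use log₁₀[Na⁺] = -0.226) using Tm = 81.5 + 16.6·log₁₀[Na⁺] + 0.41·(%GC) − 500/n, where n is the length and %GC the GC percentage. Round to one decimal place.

65.7°C

Length n = 21. Counting bases: T=8, C=4, A=7, G=2
G+C = 6, so %GC = 6/21 × 100 = 28.571%
Salt term: 16.6 × (-0.226) = -3.752
GC term: 0.41 × 28.571 = 11.714; length term: −500/21 = −23.81
Tm = 81.5 + (-3.752) + 11.714 − 23.81 = 65.652 → 65.7°C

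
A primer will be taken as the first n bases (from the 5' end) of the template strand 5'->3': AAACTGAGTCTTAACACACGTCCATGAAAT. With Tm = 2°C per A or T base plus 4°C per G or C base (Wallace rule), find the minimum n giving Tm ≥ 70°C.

First 24 bases: AAACTGAGTCTTAACACACGTCCA → Tm = 68°C (< 70°C)
First 25 bases: AAACTGAGTCTTAACACACGTCCAT → Tm = 70°C (≥ 70°C)
Since every base adds ≥2°C, Tm only increases with n, so the threshold is first crossed at n = 25.

n = 25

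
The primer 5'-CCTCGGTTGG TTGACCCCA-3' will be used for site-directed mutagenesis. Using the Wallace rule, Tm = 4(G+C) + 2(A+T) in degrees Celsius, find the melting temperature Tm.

Scanning the sequence gives C=7, G=5, T=5, A=2.
AT pairs contribute 7, GC pairs contribute 12.
Tm = 2×7 + 4×12 = 62°C

62°C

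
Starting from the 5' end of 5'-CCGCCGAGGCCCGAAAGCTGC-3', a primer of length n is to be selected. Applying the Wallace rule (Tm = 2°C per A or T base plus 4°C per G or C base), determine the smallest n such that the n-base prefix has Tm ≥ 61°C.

n = 18

First 17 bases: CCGCCGAGGCCCGAAAG → Tm = 60°C (< 61°C)
First 18 bases: CCGCCGAGGCCCGAAAGC → Tm = 64°C (≥ 61°C)
Since every base adds ≥2°C, Tm only increases with n, so the threshold is first crossed at n = 18.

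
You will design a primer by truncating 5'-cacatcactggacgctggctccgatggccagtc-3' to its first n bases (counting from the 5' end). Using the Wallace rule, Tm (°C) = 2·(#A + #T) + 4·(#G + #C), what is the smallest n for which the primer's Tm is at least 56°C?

First 17 bases: CACATCACTGGACGCTG → Tm = 54°C (< 56°C)
First 18 bases: CACATCACTGGACGCTGG → Tm = 58°C (≥ 56°C)
Each additional base adds 2°C (A/T) or 4°C (G/C), so Tm is non-decreasing in n; n = 18 is the first length to reach 56°C.

n = 18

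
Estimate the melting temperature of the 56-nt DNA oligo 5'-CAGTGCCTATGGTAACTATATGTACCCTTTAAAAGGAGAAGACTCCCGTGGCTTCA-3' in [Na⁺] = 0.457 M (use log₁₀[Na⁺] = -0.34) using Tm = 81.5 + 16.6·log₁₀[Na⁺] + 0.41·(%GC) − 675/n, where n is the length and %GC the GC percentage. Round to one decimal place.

Length n = 56. Base counts: G=12, A=16, C=13, T=15
G+C = 25, so %GC = 25/56 × 100 = 44.643%
Salt term: 16.6 × (-0.34) = -5.644
GC term: 0.41 × 44.643 = 18.304; length term: −675/56 = −12.054
Tm = 81.5 + (-5.644) + 18.304 − 12.054 = 82.106 → 82.1°C

82.1°C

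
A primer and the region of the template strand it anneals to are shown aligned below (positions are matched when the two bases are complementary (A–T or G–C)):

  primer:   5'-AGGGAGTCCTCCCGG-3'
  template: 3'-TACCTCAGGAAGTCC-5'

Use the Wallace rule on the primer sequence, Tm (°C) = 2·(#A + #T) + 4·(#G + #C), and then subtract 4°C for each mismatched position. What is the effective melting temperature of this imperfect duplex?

Primer base counts: A=2, T=2, G=6, C=5 → A+T=4, G+C=11
Perfect-match Tm = 2(4) + 4(11) = 8 + 44 = 52°C
Mismatches (positions where the bases are not complementary): 3 (at positions 2, 11, 13)
Effective Tm = 52 − 3×4 = 52 − 12 = 40°C

40°C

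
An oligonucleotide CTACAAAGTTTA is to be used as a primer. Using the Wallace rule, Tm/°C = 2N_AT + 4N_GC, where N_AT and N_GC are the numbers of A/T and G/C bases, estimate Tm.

30°C

T=4, G=1, C=2, A=5
AT pairs contribute 9, GC pairs contribute 3.
Tm = 4·3 + 2·9 = 12 + 18 = 30°C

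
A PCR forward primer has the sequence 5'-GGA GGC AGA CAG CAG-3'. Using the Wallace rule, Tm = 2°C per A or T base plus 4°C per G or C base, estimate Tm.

50°C

Base counts: G=7, C=3, A=5, T=0
AT pairs contribute 5, GC pairs contribute 10.
Tm = 2(5) + 4(10) = 10 + 40 = 50°C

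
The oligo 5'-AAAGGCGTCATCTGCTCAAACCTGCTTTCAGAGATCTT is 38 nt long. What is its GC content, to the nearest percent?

Base counts: C=10, G=7, A=10, T=11
G+C = 7 + 10 = 17 out of 38 bases
%GC = 17/38 × 100 = 44.74% ≈ 45%

45%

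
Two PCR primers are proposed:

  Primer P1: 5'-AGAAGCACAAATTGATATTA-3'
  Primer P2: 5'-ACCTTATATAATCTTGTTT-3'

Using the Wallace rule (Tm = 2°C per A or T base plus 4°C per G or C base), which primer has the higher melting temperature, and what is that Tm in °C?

Primer P1: A+T=15, G+C=5 → Tm = 2(15)+4(5) = 50°C
Primer P2: A+T=15, G+C=4 → Tm = 2(15)+4(4) = 46°C
50°C vs 46°C → primer P1 is higher.

Primer P1, 50°C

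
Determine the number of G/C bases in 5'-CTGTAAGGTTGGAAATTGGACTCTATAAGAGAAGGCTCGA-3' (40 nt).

17

Scanning the sequence gives C=5, T=10, G=12, A=13.
Total G or C: 12 + 5 = 17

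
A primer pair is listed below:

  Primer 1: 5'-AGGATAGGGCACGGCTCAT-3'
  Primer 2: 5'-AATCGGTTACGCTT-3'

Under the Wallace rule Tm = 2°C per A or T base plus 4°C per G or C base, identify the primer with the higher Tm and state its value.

Primer 1, 60°C

Primer 1: A+T=8, G+C=11 → Tm = 2(8)+4(11) = 60°C
Primer 2: A+T=8, G+C=6 → Tm = 2(8)+4(6) = 40°C
60°C vs 40°C → primer 1 is higher.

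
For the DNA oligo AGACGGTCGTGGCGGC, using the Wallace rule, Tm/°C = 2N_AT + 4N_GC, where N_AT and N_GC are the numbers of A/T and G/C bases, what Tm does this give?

56°C

Counting bases: C=4, G=8, A=2, T=2
So N_AT = 4 and N_GC = 12.
Tm = 2×4 + 4×12 = 56°C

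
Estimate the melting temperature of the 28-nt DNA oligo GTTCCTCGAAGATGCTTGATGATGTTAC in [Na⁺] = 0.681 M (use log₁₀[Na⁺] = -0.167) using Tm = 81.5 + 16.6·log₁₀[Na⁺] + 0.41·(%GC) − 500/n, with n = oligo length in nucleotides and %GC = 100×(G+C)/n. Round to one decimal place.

Length n = 28. C=5, A=6, G=7, T=10
G+C = 12, so %GC = 12/28 × 100 = 42.857%
Salt term: 16.6 × (-0.167) = -2.772
GC term: 0.41 × 42.857 = 17.571; length term: −500/28 = −17.857
Tm = 81.5 + (-2.772) + 17.571 − 17.857 = 78.442 → 78.4°C

78.4°C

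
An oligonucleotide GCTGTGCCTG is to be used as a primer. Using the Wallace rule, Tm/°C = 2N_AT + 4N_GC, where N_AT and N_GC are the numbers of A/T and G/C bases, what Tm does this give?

Base counts: C=3, G=4, A=0, T=3
So N_AT = 3 and N_GC = 7.
Tm = 2×3 + 4×7 = 34°C

34°C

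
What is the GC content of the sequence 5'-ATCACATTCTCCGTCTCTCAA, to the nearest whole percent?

T=7, G=1, C=8, A=5
G+C = 1 + 8 = 9 out of 21 bases
%GC = 9/21 × 100 = 42.86% ≈ 43%

43%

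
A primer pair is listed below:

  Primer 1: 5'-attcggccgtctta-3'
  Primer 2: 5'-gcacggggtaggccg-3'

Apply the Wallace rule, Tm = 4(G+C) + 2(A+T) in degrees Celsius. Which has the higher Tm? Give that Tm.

Primer 2, 54°C

Primer 1: A+T=7, G+C=7 → Tm = 2(7)+4(7) = 42°C
Primer 2: A+T=3, G+C=12 → Tm = 2(3)+4(12) = 54°C
42°C vs 54°C → primer 2 is higher.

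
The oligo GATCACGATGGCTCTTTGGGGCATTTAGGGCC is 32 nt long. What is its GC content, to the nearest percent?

56%

Scanning the sequence gives A=5, C=7, G=11, T=9.
G+C = 11 + 7 = 18 out of 32 bases
%GC = 18/32 × 100 = 56.25% ≈ 56%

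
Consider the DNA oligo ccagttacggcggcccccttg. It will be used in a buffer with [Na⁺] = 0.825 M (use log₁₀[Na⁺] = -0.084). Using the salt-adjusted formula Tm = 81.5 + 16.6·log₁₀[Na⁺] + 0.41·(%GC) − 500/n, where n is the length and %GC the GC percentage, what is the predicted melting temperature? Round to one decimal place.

85.6°C

Length n = 21. A=2, C=9, G=6, T=4
G+C = 15, so %GC = 15/21 × 100 = 71.429%
Salt term: 16.6 × (-0.084) = -1.394
GC term: 0.41 × 71.429 = 29.286; length term: −500/21 = −23.81
Tm = 81.5 + (-1.394) + 29.286 − 23.81 = 85.582 → 85.6°C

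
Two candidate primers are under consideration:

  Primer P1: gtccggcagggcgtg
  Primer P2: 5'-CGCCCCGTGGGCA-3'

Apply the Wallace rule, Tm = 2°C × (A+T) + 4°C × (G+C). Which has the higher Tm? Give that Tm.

Primer P1, 54°C

Primer P1: A+T=3, G+C=12 → Tm = 2(3)+4(12) = 54°C
Primer P2: A+T=2, G+C=11 → Tm = 2(2)+4(11) = 48°C
54°C vs 48°C → primer P1 is higher.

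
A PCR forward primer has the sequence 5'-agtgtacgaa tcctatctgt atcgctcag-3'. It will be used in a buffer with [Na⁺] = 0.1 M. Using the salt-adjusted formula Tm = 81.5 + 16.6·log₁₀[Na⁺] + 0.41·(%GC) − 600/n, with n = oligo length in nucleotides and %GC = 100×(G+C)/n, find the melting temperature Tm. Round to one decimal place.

Length n = 29. Base counts: T=9, C=7, A=7, G=6
G+C = 13, so %GC = 13/29 × 100 = 44.828%
Salt term: 16.6 × (-1) = -16.6
GC term: 0.41 × 44.828 = 18.379; length term: −600/29 = −20.69
Tm = 81.5 + (-16.6) + 18.379 − 20.69 = 62.589 → 62.6°C

62.6°C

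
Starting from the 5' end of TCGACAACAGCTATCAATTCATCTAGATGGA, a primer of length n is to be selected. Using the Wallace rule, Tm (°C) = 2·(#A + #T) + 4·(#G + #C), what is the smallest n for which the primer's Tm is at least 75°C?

First 27 bases: TCGACAACAGCTATCAATTCATCTAGA → Tm = 74°C (< 75°C)
First 28 bases: TCGACAACAGCTATCAATTCATCTAGAT → Tm = 76°C (≥ 75°C)
Since every base adds ≥2°C, Tm only increases with n, so the threshold is first crossed at n = 28.

n = 28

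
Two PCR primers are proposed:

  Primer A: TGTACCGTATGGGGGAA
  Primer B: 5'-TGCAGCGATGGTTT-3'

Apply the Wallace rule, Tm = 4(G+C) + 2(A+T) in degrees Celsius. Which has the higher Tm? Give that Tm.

Primer A, 52°C

Primer A: A+T=8, G+C=9 → Tm = 2(8)+4(9) = 52°C
Primer B: A+T=7, G+C=7 → Tm = 2(7)+4(7) = 42°C
52°C vs 42°C → primer A is higher.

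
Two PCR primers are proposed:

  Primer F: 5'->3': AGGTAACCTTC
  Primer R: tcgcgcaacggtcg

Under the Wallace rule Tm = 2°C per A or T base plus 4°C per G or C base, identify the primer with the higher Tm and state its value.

Primer F: A+T=6, G+C=5 → Tm = 2(6)+4(5) = 32°C
Primer R: A+T=4, G+C=10 → Tm = 2(4)+4(10) = 48°C
32°C vs 48°C → primer R is higher.

Primer R, 48°C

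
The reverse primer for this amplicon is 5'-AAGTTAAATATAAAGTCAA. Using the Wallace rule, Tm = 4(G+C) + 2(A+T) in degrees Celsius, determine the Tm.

Counting bases: T=5, C=1, G=2, A=11
AT pairs contribute 16, GC pairs contribute 3.
Tm = 4·3 + 2·16 = 12 + 32 = 44°C

44°C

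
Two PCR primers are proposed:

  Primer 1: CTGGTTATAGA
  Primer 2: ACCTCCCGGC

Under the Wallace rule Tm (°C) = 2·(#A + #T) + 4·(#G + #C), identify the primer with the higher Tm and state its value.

Primer 1: A+T=7, G+C=4 → Tm = 2(7)+4(4) = 30°C
Primer 2: A+T=2, G+C=8 → Tm = 2(2)+4(8) = 36°C
30°C vs 36°C → primer 2 is higher.

Primer 2, 36°C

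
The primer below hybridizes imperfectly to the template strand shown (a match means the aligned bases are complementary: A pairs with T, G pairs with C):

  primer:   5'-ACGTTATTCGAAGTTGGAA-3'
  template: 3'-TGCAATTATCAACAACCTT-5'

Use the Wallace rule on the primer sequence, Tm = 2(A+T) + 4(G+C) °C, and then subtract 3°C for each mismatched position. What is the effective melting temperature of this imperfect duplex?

Primer base counts: A=6, T=6, G=5, C=2 → A+T=12, G+C=7
Perfect-match Tm = 2(12) + 4(7) = 24 + 28 = 52°C
Mismatches (positions where the bases are not complementary): 4 (at positions 7, 9, 11, 12)
Effective Tm = 52 − 4×3 = 52 − 12 = 40°C

40°C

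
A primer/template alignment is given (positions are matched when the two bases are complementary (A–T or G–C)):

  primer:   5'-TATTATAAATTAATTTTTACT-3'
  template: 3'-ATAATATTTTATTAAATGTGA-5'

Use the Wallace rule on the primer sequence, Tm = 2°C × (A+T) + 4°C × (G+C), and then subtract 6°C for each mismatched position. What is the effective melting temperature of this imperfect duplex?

Primer base counts: A=8, T=12, G=0, C=1 → A+T=20, G+C=1
Perfect-match Tm = 2(20) + 4(1) = 40 + 4 = 44°C
Mismatches (positions where the bases are not complementary): 3 (at positions 10, 17, 18)
Effective Tm = 44 − 3×6 = 44 − 18 = 26°C

26°C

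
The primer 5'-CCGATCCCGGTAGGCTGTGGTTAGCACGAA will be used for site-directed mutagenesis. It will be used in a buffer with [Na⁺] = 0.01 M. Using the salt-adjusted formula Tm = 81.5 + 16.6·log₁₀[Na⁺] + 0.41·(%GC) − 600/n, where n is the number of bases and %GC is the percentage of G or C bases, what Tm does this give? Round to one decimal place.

52.9°C

Length n = 30. Counting bases: T=6, G=10, C=8, A=6
G+C = 18, so %GC = 18/30 × 100 = 60%
Salt term: 16.6 × (-2) = -33.2
GC term: 0.41 × 60 = 24.6; length term: −600/30 = −20
Tm = 81.5 + (-33.2) + 24.6 − 20 = 52.9 → 52.9°C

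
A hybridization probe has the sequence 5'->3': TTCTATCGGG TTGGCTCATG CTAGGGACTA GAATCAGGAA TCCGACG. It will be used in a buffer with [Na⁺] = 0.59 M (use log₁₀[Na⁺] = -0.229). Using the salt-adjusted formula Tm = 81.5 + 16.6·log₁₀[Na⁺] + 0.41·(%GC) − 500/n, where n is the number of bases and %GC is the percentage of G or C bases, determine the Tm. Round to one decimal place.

Length n = 47. Scanning the sequence gives C=10, G=14, T=12, A=11.
G+C = 24, so %GC = 24/47 × 100 = 51.064%
Salt term: 16.6 × (-0.229) = -3.801
GC term: 0.41 × 51.064 = 20.936; length term: −500/47 = −10.638
Tm = 81.5 + (-3.801) + 20.936 − 10.638 = 87.997 → 88.0°C

88.0°C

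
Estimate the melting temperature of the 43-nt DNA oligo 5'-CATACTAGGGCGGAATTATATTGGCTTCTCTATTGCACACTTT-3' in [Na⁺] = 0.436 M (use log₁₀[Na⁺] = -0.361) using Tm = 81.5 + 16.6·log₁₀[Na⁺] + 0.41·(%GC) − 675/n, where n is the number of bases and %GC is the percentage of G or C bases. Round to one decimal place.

76.0°C

Length n = 43. Base counts: T=16, G=8, C=9, A=10
G+C = 17, so %GC = 17/43 × 100 = 39.535%
Salt term: 16.6 × (-0.361) = -5.993
GC term: 0.41 × 39.535 = 16.209; length term: −675/43 = −15.698
Tm = 81.5 + (-5.993) + 16.209 − 15.698 = 76.018 → 76.0°C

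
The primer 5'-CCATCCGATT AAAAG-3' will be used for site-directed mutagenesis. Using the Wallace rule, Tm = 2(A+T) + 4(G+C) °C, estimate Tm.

Base counts: A=6, G=2, C=4, T=3
AT pairs contribute 9, GC pairs contribute 6.
Tm = 2(9) + 4(6) = 18 + 24 = 42°C

42°C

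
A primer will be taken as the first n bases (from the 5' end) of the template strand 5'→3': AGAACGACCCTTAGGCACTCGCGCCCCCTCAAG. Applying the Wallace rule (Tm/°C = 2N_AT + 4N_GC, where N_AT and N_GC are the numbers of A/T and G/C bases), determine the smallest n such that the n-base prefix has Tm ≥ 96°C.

First 28 bases: AGAACGACCCTTAGGCACTCGCGCCCCC → Tm = 94°C (< 96°C)
First 29 bases: AGAACGACCCTTAGGCACTCGCGCCCCCT → Tm = 96°C (≥ 96°C)
Since every base adds ≥2°C, Tm only increases with n, so the threshold is first crossed at n = 29.

n = 29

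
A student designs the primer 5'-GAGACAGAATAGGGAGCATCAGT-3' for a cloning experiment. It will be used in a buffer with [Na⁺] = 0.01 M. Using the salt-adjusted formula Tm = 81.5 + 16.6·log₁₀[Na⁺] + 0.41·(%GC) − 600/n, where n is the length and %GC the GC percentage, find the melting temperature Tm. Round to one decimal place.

Length n = 23. Scanning the sequence gives G=8, A=9, T=3, C=3.
G+C = 11, so %GC = 11/23 × 100 = 47.826%
Salt term: 16.6 × (-2) = -33.2
GC term: 0.41 × 47.826 = 19.609; length term: −600/23 = −26.087
Tm = 81.5 + (-33.2) + 19.609 − 26.087 = 41.822 → 41.8°C

41.8°C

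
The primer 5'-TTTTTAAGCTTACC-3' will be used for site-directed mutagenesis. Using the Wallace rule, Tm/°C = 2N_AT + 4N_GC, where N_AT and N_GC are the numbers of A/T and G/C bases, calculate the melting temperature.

Scanning the sequence gives G=1, T=7, A=3, C=3.
A+T = 10, G+C = 4
Tm = 2(10) + 4(4) = 20 + 16 = 36°C

36°C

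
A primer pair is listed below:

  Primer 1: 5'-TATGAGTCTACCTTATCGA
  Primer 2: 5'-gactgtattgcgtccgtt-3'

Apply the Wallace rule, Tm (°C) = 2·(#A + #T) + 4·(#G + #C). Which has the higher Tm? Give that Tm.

Primer 2, 54°C

Primer 1: A+T=12, G+C=7 → Tm = 2(12)+4(7) = 52°C
Primer 2: A+T=9, G+C=9 → Tm = 2(9)+4(9) = 54°C
52°C vs 54°C → primer 2 is higher.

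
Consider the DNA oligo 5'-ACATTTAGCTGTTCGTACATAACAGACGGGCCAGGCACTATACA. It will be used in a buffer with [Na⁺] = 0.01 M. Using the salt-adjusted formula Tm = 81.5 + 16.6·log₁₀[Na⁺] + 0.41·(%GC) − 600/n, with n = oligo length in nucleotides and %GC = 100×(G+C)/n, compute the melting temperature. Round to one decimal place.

53.3°C

Length n = 44. G=9, C=11, A=14, T=10
G+C = 20, so %GC = 20/44 × 100 = 45.455%
Salt term: 16.6 × (-2) = -33.2
GC term: 0.41 × 45.455 = 18.637; length term: −600/44 = −13.636
Tm = 81.5 + (-33.2) + 18.637 − 13.636 = 53.301 → 53.3°C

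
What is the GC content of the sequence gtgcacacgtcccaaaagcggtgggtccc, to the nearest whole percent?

Scanning the sequence gives T=4, A=6, G=9, C=10.
G+C = 9 + 10 = 19 out of 29 bases
%GC = 19/29 × 100 = 65.52% ≈ 66%

66%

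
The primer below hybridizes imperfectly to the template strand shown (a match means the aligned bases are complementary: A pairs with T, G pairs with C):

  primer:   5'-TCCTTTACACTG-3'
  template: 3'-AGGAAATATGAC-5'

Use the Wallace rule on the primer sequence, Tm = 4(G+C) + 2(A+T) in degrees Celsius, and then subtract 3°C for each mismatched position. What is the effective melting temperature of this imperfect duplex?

Primer base counts: A=2, T=5, G=1, C=4 → A+T=7, G+C=5
Perfect-match Tm = 2(7) + 4(5) = 14 + 20 = 34°C
Mismatches (positions where the bases are not complementary): 1 (at position 8)
Effective Tm = 34 − 1×3 = 34 − 3 = 31°C

31°C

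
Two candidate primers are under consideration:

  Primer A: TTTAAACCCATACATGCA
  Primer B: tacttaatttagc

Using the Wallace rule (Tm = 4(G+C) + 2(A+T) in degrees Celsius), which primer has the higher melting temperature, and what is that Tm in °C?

Primer A, 48°C

Primer A: A+T=12, G+C=6 → Tm = 2(12)+4(6) = 48°C
Primer B: A+T=10, G+C=3 → Tm = 2(10)+4(3) = 32°C
48°C vs 32°C → primer A is higher.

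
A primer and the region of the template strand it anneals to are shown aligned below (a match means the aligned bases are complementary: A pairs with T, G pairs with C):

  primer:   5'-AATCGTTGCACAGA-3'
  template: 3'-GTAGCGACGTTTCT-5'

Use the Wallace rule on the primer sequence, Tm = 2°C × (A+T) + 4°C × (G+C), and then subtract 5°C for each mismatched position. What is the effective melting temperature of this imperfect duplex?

Primer base counts: A=5, T=3, G=3, C=3 → A+T=8, G+C=6
Perfect-match Tm = 2(8) + 4(6) = 16 + 24 = 40°C
Mismatches (positions where the bases are not complementary): 3 (at positions 1, 6, 11)
Effective Tm = 40 − 3×5 = 40 − 15 = 25°C

25°C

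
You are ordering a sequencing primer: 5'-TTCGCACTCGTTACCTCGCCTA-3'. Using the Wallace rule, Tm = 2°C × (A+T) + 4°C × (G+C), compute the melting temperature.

68°C

Scanning the sequence gives G=3, C=9, A=3, T=7.
A+T = 10, G+C = 12
Tm = 2×10 + 4×12 = 68°C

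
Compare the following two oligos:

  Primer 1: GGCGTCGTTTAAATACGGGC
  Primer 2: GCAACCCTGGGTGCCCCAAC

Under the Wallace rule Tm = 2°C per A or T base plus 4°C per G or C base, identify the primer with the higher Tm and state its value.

Primer 1: A+T=9, G+C=11 → Tm = 2(9)+4(11) = 62°C
Primer 2: A+T=6, G+C=14 → Tm = 2(6)+4(14) = 68°C
62°C vs 68°C → primer 2 is higher.

Primer 2, 68°C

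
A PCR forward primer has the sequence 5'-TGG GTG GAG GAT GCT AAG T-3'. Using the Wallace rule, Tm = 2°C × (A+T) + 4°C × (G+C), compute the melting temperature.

58°C

G=9, C=1, T=5, A=4
A+T = 9, G+C = 10
Tm = 4·10 + 2·9 = 40 + 18 = 58°C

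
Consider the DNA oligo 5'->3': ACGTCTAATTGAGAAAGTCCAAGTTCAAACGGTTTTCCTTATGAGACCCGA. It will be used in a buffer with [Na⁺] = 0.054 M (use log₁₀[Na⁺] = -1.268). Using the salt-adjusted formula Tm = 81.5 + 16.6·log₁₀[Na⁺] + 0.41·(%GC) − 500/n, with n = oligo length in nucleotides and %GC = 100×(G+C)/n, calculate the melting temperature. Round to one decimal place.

67.5°C

Length n = 51. Scanning the sequence gives G=10, A=16, T=14, C=11.
G+C = 21, so %GC = 21/51 × 100 = 41.176%
Salt term: 16.6 × (-1.268) = -21.049
GC term: 0.41 × 41.176 = 16.882; length term: −500/51 = −9.804
Tm = 81.5 + (-21.049) + 16.882 − 9.804 = 67.529 → 67.5°C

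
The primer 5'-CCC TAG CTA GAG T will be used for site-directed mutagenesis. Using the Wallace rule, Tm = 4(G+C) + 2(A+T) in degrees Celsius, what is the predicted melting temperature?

Counting bases: T=3, C=4, G=3, A=3
A+T = 6, G+C = 7
Tm = 2×6 + 4×7 = 40°C

40°C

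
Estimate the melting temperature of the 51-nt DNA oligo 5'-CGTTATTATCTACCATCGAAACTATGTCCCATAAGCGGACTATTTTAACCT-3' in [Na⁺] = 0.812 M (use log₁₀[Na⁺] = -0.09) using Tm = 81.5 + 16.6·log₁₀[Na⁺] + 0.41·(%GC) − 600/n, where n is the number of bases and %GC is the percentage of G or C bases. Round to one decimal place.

83.5°C

Length n = 51. Base counts: A=15, G=6, C=13, T=17
G+C = 19, so %GC = 19/51 × 100 = 37.255%
Salt term: 16.6 × (-0.09) = -1.494
GC term: 0.41 × 37.255 = 15.275; length term: −600/51 = −11.765
Tm = 81.5 + (-1.494) + 15.275 − 11.765 = 83.516 → 83.5°C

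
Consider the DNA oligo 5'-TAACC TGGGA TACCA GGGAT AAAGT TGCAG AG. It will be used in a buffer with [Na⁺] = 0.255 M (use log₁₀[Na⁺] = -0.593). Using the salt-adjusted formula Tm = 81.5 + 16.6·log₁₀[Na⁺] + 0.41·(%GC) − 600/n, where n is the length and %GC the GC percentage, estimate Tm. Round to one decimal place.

Length n = 32. Scanning the sequence gives G=10, C=5, T=6, A=11.
G+C = 15, so %GC = 15/32 × 100 = 46.875%
Salt term: 16.6 × (-0.593) = -9.844
GC term: 0.41 × 46.875 = 19.219; length term: −600/32 = −18.75
Tm = 81.5 + (-9.844) + 19.219 − 18.75 = 72.125 → 72.1°C

72.1°C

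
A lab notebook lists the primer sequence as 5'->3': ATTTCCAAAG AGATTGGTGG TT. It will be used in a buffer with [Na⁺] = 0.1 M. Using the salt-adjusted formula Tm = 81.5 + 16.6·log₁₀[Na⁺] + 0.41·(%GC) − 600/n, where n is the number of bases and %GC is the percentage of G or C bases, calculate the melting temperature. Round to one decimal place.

52.5°C

Length n = 22. Scanning the sequence gives A=6, G=6, C=2, T=8.
G+C = 8, so %GC = 8/22 × 100 = 36.364%
Salt term: 16.6 × (-1) = -16.6
GC term: 0.41 × 36.364 = 14.909; length term: −600/22 = −27.273
Tm = 81.5 + (-16.6) + 14.909 − 27.273 = 52.536 → 52.5°C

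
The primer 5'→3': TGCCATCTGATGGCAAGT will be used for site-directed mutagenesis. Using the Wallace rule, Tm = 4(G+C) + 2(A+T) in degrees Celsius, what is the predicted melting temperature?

Counting bases: C=4, T=5, A=4, G=5
AT pairs contribute 9, GC pairs contribute 9.
Tm = 4·9 + 2·9 = 36 + 18 = 54°C

54°C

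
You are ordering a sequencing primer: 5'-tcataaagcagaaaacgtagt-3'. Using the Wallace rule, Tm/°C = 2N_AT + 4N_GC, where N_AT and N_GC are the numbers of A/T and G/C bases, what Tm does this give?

Scanning the sequence gives G=4, T=4, C=3, A=10.
AT pairs contribute 14, GC pairs contribute 7.
Tm = 2×14 + 4×7 = 56°C

56°C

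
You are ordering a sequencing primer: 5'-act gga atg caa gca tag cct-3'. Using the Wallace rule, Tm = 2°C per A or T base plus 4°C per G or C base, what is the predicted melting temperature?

T=4, C=5, A=7, G=5
So N_AT = 11 and N_GC = 10.
Tm = 4·10 + 2·11 = 40 + 22 = 62°C

62°C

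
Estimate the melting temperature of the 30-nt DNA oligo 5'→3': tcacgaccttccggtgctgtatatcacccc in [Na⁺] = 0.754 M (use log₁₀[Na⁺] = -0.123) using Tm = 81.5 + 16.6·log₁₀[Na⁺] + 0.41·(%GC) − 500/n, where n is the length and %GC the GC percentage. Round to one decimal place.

86.0°C

Length n = 30. Base counts: G=5, A=5, C=12, T=8
G+C = 17, so %GC = 17/30 × 100 = 56.667%
Salt term: 16.6 × (-0.123) = -2.042
GC term: 0.41 × 56.667 = 23.233; length term: −500/30 = −16.667
Tm = 81.5 + (-2.042) + 23.233 − 16.667 = 86.024 → 86.0°C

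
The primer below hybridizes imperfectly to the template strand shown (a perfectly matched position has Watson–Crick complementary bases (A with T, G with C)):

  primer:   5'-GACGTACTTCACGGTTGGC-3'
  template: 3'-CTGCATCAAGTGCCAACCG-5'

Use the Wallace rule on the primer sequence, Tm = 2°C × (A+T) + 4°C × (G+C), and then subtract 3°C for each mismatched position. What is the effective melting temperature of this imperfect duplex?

57°C

Primer base counts: A=3, T=5, G=6, C=5 → A+T=8, G+C=11
Perfect-match Tm = 2(8) + 4(11) = 16 + 44 = 60°C
Mismatches (positions where the bases are not complementary): 1 (at position 7)
Effective Tm = 60 − 1×3 = 60 − 3 = 57°C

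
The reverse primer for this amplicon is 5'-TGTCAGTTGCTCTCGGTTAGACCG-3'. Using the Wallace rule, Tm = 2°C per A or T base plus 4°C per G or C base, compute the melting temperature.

Base counts: T=8, C=6, G=7, A=3
So N_AT = 11 and N_GC = 13.
Tm = 4·13 + 2·11 = 52 + 22 = 74°C

74°C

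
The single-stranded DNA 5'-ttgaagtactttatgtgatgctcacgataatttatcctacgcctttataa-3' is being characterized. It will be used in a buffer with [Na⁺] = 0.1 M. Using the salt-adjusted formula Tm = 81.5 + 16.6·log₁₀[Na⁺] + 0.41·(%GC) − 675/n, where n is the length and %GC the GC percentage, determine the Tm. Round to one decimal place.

64.5°C

Length n = 50. A=14, G=7, T=20, C=9
G+C = 16, so %GC = 16/50 × 100 = 32%
Salt term: 16.6 × (-1) = -16.6
GC term: 0.41 × 32 = 13.12; length term: −675/50 = −13.5
Tm = 81.5 + (-16.6) + 13.12 − 13.5 = 64.52 → 64.5°C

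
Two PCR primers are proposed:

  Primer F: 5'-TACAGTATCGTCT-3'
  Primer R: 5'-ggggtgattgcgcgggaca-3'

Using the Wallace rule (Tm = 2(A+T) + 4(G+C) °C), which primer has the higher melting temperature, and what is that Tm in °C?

Primer F: A+T=8, G+C=5 → Tm = 2(8)+4(5) = 36°C
Primer R: A+T=6, G+C=13 → Tm = 2(6)+4(13) = 64°C
36°C vs 64°C → primer R is higher.

Primer R, 64°C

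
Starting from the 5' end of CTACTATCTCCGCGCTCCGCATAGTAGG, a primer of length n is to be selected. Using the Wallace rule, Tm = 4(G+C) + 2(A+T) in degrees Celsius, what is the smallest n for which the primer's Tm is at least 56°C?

n = 18

First 17 bases: CTACTATCTCCGCGCTC → Tm = 54°C (< 56°C)
First 18 bases: CTACTATCTCCGCGCTCC → Tm = 58°C (≥ 56°C)
Each additional base adds 2°C (A/T) or 4°C (G/C), so Tm is non-decreasing in n; n = 18 is the first length to reach 56°C.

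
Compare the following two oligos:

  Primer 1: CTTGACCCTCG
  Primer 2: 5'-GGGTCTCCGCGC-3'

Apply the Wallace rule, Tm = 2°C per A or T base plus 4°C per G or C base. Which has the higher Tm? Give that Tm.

Primer 2, 44°C

Primer 1: A+T=4, G+C=7 → Tm = 2(4)+4(7) = 36°C
Primer 2: A+T=2, G+C=10 → Tm = 2(2)+4(10) = 44°C
36°C vs 44°C → primer 2 is higher.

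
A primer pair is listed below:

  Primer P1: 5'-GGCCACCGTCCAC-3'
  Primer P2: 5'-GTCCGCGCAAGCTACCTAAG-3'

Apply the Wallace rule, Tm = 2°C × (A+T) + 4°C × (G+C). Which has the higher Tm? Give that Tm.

Primer P1: A+T=3, G+C=10 → Tm = 2(3)+4(10) = 46°C
Primer P2: A+T=8, G+C=12 → Tm = 2(8)+4(12) = 64°C
46°C vs 64°C → primer P2 is higher.

Primer P2, 64°C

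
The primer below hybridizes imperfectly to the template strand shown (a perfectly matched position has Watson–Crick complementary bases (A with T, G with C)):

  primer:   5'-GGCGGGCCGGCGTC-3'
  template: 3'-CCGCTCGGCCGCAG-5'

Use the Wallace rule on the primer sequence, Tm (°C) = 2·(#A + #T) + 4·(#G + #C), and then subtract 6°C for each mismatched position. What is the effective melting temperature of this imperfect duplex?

48°C

Primer base counts: A=0, T=1, G=8, C=5 → A+T=1, G+C=13
Perfect-match Tm = 2(1) + 4(13) = 2 + 52 = 54°C
Mismatches (positions where the bases are not complementary): 1 (at position 5)
Effective Tm = 54 − 1×6 = 54 − 6 = 48°C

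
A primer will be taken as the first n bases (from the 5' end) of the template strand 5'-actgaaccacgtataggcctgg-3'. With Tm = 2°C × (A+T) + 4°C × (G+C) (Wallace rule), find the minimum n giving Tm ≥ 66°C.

n = 22

First 21 bases: ACTGAACCACGTATAGGCCTG → Tm = 64°C (< 66°C)
First 22 bases: ACTGAACCACGTATAGGCCTGG → Tm = 68°C (≥ 66°C)
Since every base adds ≥2°C, Tm only increases with n, so the threshold is first crossed at n = 22.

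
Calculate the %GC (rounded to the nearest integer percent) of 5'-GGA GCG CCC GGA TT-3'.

Counting bases: A=2, G=6, T=2, C=4
G+C = 6 + 4 = 10 out of 14 bases
%GC = 10/14 × 100 = 71.43% ≈ 71%

71%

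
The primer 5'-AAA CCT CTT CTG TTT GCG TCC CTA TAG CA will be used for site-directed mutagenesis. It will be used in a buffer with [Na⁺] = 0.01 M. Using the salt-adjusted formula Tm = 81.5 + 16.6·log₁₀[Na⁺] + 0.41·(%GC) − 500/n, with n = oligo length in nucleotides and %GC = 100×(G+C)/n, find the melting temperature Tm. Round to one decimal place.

49.4°C

Length n = 29. Counting bases: T=10, C=9, G=4, A=6
G+C = 13, so %GC = 13/29 × 100 = 44.828%
Salt term: 16.6 × (-2) = -33.2
GC term: 0.41 × 44.828 = 18.379; length term: −500/29 = −17.241
Tm = 81.5 + (-33.2) + 18.379 − 17.241 = 49.438 → 49.4°C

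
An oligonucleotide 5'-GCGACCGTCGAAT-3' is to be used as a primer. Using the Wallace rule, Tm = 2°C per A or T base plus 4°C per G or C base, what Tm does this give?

Counting bases: T=2, C=4, A=3, G=4
AT pairs contribute 5, GC pairs contribute 8.
Tm = 2×5 + 4×8 = 42°C

42°C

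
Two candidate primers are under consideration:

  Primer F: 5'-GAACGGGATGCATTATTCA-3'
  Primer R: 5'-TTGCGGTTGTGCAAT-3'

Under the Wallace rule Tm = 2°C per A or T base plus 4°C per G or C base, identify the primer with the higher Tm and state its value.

Primer F: A+T=11, G+C=8 → Tm = 2(11)+4(8) = 54°C
Primer R: A+T=8, G+C=7 → Tm = 2(8)+4(7) = 44°C
54°C vs 44°C → primer F is higher.

Primer F, 54°C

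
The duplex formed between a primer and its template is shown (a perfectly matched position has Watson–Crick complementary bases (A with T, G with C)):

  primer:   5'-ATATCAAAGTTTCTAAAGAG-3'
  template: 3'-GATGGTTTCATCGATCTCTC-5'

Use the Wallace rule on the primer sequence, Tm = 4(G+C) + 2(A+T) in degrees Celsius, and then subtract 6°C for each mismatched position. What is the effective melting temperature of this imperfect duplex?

20°C

Primer base counts: A=9, T=6, G=3, C=2 → A+T=15, G+C=5
Perfect-match Tm = 2(15) + 4(5) = 30 + 20 = 50°C
Mismatches (positions where the bases are not complementary): 5 (at positions 1, 4, 11, 12, 16)
Effective Tm = 50 − 5×6 = 50 − 30 = 20°C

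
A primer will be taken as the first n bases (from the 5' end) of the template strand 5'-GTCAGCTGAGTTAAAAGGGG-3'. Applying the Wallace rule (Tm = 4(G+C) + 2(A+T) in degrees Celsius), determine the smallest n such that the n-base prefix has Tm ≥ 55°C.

n = 19

First 18 bases: GTCAGCTGAGTTAAAAGG → Tm = 52°C (< 55°C)
First 19 bases: GTCAGCTGAGTTAAAAGGG → Tm = 56°C (≥ 55°C)
Each additional base adds 2°C (A/T) or 4°C (G/C), so Tm is non-decreasing in n; n = 19 is the first length to reach 55°C.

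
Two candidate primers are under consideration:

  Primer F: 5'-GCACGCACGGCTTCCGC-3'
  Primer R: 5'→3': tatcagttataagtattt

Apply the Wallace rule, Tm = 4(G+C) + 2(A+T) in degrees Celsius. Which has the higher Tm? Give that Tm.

Primer F: A+T=4, G+C=13 → Tm = 2(4)+4(13) = 60°C
Primer R: A+T=15, G+C=3 → Tm = 2(15)+4(3) = 42°C
60°C vs 42°C → primer F is higher.

Primer F, 60°C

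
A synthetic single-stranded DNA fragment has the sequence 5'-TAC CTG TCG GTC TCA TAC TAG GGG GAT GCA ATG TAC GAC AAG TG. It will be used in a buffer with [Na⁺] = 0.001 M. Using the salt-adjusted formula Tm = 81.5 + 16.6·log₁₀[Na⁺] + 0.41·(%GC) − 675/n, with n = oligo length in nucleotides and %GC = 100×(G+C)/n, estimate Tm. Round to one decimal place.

Length n = 44. G=13, T=11, C=9, A=11
G+C = 22, so %GC = 22/44 × 100 = 50%
Salt term: 16.6 × (-3) = -49.8
GC term: 0.41 × 50 = 20.5; length term: −675/44 = −15.341
Tm = 81.5 + (-49.8) + 20.5 − 15.341 = 36.859 → 36.9°C

36.9°C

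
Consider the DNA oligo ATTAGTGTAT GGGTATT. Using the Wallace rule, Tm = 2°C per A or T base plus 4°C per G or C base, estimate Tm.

44°C

C=0, G=5, A=4, T=8
AT pairs contribute 12, GC pairs contribute 5.
Tm = 2×12 + 4×5 = 44°C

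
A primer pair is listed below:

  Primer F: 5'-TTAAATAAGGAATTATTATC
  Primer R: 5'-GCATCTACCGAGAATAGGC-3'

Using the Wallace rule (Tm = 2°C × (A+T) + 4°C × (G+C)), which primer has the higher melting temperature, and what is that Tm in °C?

Primer R, 58°C

Primer F: A+T=17, G+C=3 → Tm = 2(17)+4(3) = 46°C
Primer R: A+T=9, G+C=10 → Tm = 2(9)+4(10) = 58°C
46°C vs 58°C → primer R is higher.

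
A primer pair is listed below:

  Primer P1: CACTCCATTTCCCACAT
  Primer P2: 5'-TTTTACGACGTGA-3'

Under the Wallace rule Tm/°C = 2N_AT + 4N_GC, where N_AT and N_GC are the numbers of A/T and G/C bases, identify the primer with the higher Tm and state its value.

Primer P1, 50°C

Primer P1: A+T=9, G+C=8 → Tm = 2(9)+4(8) = 50°C
Primer P2: A+T=8, G+C=5 → Tm = 2(8)+4(5) = 36°C
50°C vs 36°C → primer P1 is higher.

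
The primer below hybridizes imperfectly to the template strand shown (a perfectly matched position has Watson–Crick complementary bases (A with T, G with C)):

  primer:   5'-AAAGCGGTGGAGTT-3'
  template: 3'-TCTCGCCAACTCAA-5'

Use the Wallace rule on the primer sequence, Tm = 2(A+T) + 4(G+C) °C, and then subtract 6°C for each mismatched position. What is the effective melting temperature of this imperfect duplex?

Primer base counts: A=4, T=3, G=6, C=1 → A+T=7, G+C=7
Perfect-match Tm = 2(7) + 4(7) = 14 + 28 = 42°C
Mismatches (positions where the bases are not complementary): 2 (at positions 2, 9)
Effective Tm = 42 − 2×6 = 42 − 12 = 30°C

30°C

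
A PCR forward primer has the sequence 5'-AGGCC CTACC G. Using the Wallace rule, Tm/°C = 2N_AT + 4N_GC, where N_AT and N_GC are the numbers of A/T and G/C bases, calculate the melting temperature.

38°C

Scanning the sequence gives G=3, T=1, C=5, A=2.
So N_AT = 3 and N_GC = 8.
Tm = 2(3) + 4(8) = 6 + 32 = 38°C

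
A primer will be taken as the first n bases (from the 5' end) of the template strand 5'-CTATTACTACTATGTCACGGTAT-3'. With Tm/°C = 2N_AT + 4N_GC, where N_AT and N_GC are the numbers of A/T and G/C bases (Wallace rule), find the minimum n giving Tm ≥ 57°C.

First 20 bases: CTATTACTACTATGTCACGG → Tm = 56°C (< 57°C)
First 21 bases: CTATTACTACTATGTCACGGT → Tm = 58°C (≥ 57°C)
Each additional base adds 2°C (A/T) or 4°C (G/C), so Tm is non-decreasing in n; n = 21 is the first length to reach 57°C.

n = 21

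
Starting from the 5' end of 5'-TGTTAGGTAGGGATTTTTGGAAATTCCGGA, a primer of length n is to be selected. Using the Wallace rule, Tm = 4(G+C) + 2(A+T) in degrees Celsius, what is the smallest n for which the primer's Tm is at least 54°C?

First 19 bases: TGTTAGGTAGGGATTTTTG → Tm = 52°C (< 54°C)
First 20 bases: TGTTAGGTAGGGATTTTTGG → Tm = 56°C (≥ 54°C)
Since every base adds ≥2°C, Tm only increases with n, so the threshold is first crossed at n = 20.

n = 20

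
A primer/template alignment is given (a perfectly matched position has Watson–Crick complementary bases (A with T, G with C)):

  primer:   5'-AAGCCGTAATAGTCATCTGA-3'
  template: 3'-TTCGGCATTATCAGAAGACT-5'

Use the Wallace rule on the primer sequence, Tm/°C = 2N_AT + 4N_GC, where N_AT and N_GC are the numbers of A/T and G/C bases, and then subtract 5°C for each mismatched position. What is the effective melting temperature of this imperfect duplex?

Primer base counts: A=7, T=5, G=4, C=4 → A+T=12, G+C=8
Perfect-match Tm = 2(12) + 4(8) = 24 + 32 = 56°C
Mismatches (positions where the bases are not complementary): 1 (at position 15)
Effective Tm = 56 − 1×5 = 56 − 5 = 51°C

51°C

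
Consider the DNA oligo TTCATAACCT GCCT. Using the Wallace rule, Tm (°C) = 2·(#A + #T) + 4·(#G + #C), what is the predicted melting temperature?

40°C

Scanning the sequence gives G=1, T=5, C=5, A=3.
A+T = 8, G+C = 6
Tm = 2(8) + 4(6) = 16 + 24 = 40°C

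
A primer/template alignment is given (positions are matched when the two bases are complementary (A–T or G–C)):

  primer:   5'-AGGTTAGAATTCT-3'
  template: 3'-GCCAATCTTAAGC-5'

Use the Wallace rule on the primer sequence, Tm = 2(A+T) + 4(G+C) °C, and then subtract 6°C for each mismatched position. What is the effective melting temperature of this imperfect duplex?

22°C

Primer base counts: A=4, T=5, G=3, C=1 → A+T=9, G+C=4
Perfect-match Tm = 2(9) + 4(4) = 18 + 16 = 34°C
Mismatches (positions where the bases are not complementary): 2 (at positions 1, 13)
Effective Tm = 34 − 2×6 = 34 − 12 = 22°C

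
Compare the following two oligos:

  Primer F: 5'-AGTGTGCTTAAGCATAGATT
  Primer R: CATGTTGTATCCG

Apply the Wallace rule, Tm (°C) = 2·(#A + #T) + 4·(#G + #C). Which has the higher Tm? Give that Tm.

Primer F, 54°C

Primer F: A+T=13, G+C=7 → Tm = 2(13)+4(7) = 54°C
Primer R: A+T=7, G+C=6 → Tm = 2(7)+4(6) = 38°C
54°C vs 38°C → primer F is higher.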